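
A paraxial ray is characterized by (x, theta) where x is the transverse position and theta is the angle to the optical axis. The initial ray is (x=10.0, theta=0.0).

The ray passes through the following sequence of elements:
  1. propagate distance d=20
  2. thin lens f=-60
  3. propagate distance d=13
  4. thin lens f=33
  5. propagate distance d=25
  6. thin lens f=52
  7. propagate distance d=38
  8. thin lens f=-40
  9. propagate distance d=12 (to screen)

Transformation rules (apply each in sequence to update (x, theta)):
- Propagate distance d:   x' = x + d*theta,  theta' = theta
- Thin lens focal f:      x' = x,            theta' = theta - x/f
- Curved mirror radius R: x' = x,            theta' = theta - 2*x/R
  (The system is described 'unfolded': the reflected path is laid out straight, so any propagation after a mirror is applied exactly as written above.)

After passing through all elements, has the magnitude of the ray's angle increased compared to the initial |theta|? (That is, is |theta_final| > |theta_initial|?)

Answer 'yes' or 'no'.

Answer: yes

Derivation:
Initial: x=10.0000 theta=0.0000
After 1 (propagate distance d=20): x=10.0000 theta=0.0000
After 2 (thin lens f=-60): x=10.0000 theta=1/6 (≈0.1667)
After 3 (propagate distance d=13): x=73/6 (≈12.1667) theta=1/6 (≈0.1667)
After 4 (thin lens f=33): x=73/6 (≈12.1667) theta=-20/99 (≈-0.2020)
After 5 (propagate distance d=25): x=1409/198 (≈7.1162) theta=-20/99 (≈-0.2020)
After 6 (thin lens f=52): x=1409/198 (≈7.1162) theta=-1163/3432 (≈-0.3389)
After 7 (propagate distance d=38): x=-29657/5148 (≈-5.7609) theta=-1163/3432 (≈-0.3389)
After 8 (thin lens f=-40): x=-29657/5148 (≈-5.7609) theta=-7649/15840 (≈-0.4829)
After 9 (propagate distance d=12 (to screen)): x=-594881/51480 (≈-11.5556) theta=-7649/15840 (≈-0.4829)
|theta_initial|=0.0000 |theta_final|=7649/15840 (≈0.4829) -> increased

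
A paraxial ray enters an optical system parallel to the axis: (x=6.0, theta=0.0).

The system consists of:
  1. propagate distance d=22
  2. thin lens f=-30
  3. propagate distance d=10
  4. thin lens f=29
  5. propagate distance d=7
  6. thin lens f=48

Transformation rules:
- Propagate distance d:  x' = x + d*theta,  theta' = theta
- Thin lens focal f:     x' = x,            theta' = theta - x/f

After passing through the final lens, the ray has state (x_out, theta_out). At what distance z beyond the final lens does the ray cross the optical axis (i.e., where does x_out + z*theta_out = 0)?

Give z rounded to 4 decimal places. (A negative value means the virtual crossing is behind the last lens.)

Answer: 32.2682

Derivation:
Initial: x=6.0000 theta=0.0000
After 1 (propagate distance d=22): x=6.0000 theta=0.0000
After 2 (thin lens f=-30): x=6.0000 theta=0.2000
After 3 (propagate distance d=10): x=8.0000 theta=0.2000
After 4 (thin lens f=29): x=8.0000 theta=-11/145 (≈-0.0759)
After 5 (propagate distance d=7): x=1083/145 (≈7.4690) theta=-11/145 (≈-0.0759)
After 6 (thin lens f=48): x=1083/145 (≈7.4690) theta=-537/2320 (≈-0.2315)
z_focus = -x_out/theta_out = -(1083/145)/(-537/2320) = 5776/179 ≈ 32.2682
Rounded to 4 decimal places: z = 32.2682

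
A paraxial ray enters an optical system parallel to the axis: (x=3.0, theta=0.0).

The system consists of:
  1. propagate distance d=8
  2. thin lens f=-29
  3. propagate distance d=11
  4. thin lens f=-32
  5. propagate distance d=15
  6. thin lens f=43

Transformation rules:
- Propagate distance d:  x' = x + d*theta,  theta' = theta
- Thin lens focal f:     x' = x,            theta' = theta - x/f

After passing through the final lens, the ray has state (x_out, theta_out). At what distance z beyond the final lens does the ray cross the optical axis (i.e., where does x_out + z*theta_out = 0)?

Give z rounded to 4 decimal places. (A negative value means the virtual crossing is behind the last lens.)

Answer: -137.8804

Derivation:
Initial: x=3.0000 theta=0.0000
After 1 (propagate distance d=8): x=3.0000 theta=0.0000
After 2 (thin lens f=-29): x=3.0000 theta=3/29 (≈0.1034)
After 3 (propagate distance d=11): x=120/29 (≈4.1379) theta=3/29 (≈0.1034)
After 4 (thin lens f=-32): x=120/29 (≈4.1379) theta=27/116 (≈0.2328)
After 5 (propagate distance d=15): x=885/116 (≈7.6293) theta=27/116 (≈0.2328)
After 6 (thin lens f=43): x=885/116 (≈7.6293) theta=69/1247 (≈0.0553)
z_focus = -x_out/theta_out = -(885/116)/(69/1247) = -12685/92 ≈ -137.8804
Rounded to 4 decimal places: z = -137.8804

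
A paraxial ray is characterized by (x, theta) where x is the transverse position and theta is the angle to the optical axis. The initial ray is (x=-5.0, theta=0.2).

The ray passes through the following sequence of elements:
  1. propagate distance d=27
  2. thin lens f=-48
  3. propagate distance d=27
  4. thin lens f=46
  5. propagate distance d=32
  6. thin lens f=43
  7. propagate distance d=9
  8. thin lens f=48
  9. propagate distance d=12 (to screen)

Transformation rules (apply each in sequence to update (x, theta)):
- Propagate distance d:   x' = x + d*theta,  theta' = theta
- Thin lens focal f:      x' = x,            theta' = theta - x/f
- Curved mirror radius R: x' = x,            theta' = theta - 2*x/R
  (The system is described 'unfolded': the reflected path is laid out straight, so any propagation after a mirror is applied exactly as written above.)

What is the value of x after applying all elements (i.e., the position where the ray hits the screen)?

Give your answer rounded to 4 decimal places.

Answer: 4.1191

Derivation:
Initial: x=-5.0000 theta=0.2000
After 1 (propagate distance d=27): x=0.4000 theta=0.2000
After 2 (thin lens f=-48): x=0.4000 theta=5/24 (≈0.2083)
After 3 (propagate distance d=27): x=6.0250 theta=5/24 (≈0.2083)
After 4 (thin lens f=46): x=6.0250 theta=427/5520 (≈0.0774)
After 5 (propagate distance d=32): x=23461/2760 (≈8.5004) theta=427/5520 (≈0.0774)
After 6 (thin lens f=43): x=23461/2760 (≈8.5004) theta=-28561/237360 (≈-0.1203)
After 7 (propagate distance d=9): x=1760597/237360 (≈7.4174) theta=-28561/237360 (≈-0.1203)
After 8 (thin lens f=48): x=1760597/237360 (≈7.4174) theta=-626305/2278656 (≈-0.2749)
After 9 (propagate distance d=12 (to screen)): x=1303621/316480 (≈4.1191) theta=-626305/2278656 (≈-0.2749)
Rounded to 4 decimal places: x = 4.1191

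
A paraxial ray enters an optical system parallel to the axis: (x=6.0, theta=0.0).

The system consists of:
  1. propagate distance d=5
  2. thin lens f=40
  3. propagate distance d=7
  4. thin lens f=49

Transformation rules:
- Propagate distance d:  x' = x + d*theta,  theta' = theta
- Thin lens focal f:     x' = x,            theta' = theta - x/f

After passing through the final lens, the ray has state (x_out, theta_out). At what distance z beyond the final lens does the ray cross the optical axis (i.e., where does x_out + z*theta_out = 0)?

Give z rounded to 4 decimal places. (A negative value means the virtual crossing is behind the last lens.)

Answer: 19.7195

Derivation:
Initial: x=6.0000 theta=0.0000
After 1 (propagate distance d=5): x=6.0000 theta=0.0000
After 2 (thin lens f=40): x=6.0000 theta=-0.1500
After 3 (propagate distance d=7): x=4.9500 theta=-0.1500
After 4 (thin lens f=49): x=4.9500 theta=-123/490 (≈-0.2510)
z_focus = -x_out/theta_out = -(4.9500)/(-123/490) = 1617/82 ≈ 19.7195
Rounded to 4 decimal places: z = 19.7195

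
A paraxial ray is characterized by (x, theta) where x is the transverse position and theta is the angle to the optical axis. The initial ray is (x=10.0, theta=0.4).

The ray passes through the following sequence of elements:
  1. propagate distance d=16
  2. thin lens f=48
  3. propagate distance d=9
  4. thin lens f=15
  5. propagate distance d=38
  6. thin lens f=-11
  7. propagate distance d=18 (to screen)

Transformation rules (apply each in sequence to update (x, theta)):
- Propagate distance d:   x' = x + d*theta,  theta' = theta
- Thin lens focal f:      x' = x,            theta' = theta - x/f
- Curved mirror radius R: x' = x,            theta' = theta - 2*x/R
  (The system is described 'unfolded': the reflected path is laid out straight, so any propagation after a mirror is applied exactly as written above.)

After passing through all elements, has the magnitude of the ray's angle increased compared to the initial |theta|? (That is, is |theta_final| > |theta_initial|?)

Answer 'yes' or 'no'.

Answer: yes

Derivation:
Initial: x=10.0000 theta=0.4000
After 1 (propagate distance d=16): x=16.4000 theta=0.4000
After 2 (thin lens f=48): x=16.4000 theta=7/120 (≈0.0583)
After 3 (propagate distance d=9): x=16.9250 theta=7/120 (≈0.0583)
After 4 (thin lens f=15): x=16.9250 theta=-1.0700
After 5 (propagate distance d=38): x=-23.7350 theta=-1.0700
After 6 (thin lens f=-11): x=-23.7350 theta=-7101/2200 (≈-3.2277)
After 7 (propagate distance d=18 (to screen)): x=-36007/440 (≈-81.8341) theta=-7101/2200 (≈-3.2277)
|theta_initial|=0.4000 |theta_final|=7101/2200 (≈3.2277) -> increased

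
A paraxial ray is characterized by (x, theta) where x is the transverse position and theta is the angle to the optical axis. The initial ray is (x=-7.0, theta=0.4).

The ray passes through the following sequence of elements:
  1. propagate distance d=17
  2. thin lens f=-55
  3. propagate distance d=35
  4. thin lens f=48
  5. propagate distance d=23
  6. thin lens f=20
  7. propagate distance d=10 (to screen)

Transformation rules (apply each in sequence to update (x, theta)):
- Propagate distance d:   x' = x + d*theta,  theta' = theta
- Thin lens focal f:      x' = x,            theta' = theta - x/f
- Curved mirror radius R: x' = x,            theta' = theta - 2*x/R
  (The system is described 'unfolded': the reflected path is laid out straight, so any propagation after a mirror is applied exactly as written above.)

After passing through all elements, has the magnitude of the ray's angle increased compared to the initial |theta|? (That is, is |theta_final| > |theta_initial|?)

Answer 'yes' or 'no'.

Answer: yes

Derivation:
Initial: x=-7.0000 theta=0.4000
After 1 (propagate distance d=17): x=-0.2000 theta=0.4000
After 2 (thin lens f=-55): x=-0.2000 theta=109/275 (≈0.3964)
After 3 (propagate distance d=35): x=752/55 (≈13.6727) theta=109/275 (≈0.3964)
After 4 (thin lens f=48): x=752/55 (≈13.6727) theta=92/825 (≈0.1115)
After 5 (propagate distance d=23): x=13396/825 (≈16.2376) theta=92/825 (≈0.1115)
After 6 (thin lens f=20): x=13396/825 (≈16.2376) theta=-963/1375 (≈-0.7004)
After 7 (propagate distance d=10 (to screen)): x=7618/825 (≈9.2339) theta=-963/1375 (≈-0.7004)
|theta_initial|=0.4000 |theta_final|=963/1375 (≈0.7004) -> increased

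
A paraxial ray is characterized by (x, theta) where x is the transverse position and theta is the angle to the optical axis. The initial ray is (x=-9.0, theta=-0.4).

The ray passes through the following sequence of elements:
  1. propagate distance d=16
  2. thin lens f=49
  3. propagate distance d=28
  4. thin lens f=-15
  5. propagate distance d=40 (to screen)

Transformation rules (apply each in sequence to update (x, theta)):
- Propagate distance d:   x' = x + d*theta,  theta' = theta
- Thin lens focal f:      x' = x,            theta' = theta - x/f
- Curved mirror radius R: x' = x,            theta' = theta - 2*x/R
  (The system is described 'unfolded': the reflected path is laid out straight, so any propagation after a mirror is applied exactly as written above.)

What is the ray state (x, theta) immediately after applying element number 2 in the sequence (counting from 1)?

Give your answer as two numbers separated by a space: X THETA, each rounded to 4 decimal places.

Answer: -15.4000 -0.0857

Derivation:
Initial: x=-9.0000 theta=-0.4000
After 1 (propagate distance d=16): x=-15.4000 theta=-0.4000
After 2 (thin lens f=49): x=-15.4000 theta=-3/35 (≈-0.0857)
Rounded to 4 decimal places: x = -15.4000, theta = -0.0857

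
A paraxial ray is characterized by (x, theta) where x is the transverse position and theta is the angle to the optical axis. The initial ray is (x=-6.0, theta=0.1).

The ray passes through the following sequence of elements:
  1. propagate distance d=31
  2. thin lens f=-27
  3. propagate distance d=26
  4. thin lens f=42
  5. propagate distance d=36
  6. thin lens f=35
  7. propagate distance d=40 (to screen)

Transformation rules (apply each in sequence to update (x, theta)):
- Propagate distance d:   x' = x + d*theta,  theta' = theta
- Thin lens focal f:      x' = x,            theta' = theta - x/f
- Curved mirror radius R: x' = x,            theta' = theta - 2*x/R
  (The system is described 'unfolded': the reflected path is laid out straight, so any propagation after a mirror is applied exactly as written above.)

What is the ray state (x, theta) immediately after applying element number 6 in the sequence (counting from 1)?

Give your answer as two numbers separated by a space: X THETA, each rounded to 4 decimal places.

Answer: -0.7085 0.0865

Derivation:
Initial: x=-6.0000 theta=0.1000
After 1 (propagate distance d=31): x=-2.9000 theta=0.1000
After 2 (thin lens f=-27): x=-2.9000 theta=-1/135 (≈-0.0074)
After 3 (propagate distance d=26): x=-167/54 (≈-3.0926) theta=-1/135 (≈-0.0074)
After 4 (thin lens f=42): x=-167/54 (≈-3.0926) theta=751/11340 (≈0.0662)
After 5 (propagate distance d=36): x=-1339/1890 (≈-0.7085) theta=751/11340 (≈0.0662)
After 6 (thin lens f=35): x=-1339/1890 (≈-0.7085) theta=34319/396900 (≈0.0865)
Rounded to 4 decimal places: x = -0.7085, theta = 0.0865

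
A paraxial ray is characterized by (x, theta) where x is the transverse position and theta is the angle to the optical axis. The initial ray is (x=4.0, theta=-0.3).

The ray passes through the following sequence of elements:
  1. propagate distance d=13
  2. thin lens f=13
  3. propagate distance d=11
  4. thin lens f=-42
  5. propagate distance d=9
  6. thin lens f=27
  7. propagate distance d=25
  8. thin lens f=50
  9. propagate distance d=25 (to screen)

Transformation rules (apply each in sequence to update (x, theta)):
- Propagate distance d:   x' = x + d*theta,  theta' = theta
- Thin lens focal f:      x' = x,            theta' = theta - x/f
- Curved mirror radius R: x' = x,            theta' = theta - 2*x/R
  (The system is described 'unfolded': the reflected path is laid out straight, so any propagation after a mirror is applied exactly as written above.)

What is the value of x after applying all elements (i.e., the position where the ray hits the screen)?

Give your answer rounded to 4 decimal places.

Answer: -8.4643

Derivation:
Initial: x=4.0000 theta=-0.3000
After 1 (propagate distance d=13): x=0.1000 theta=-0.3000
After 2 (thin lens f=13): x=0.1000 theta=-4/13 (≈-0.3077)
After 3 (propagate distance d=11): x=-427/130 (≈-3.2846) theta=-4/13 (≈-0.3077)
After 4 (thin lens f=-42): x=-427/130 (≈-3.2846) theta=-301/780 (≈-0.3859)
After 5 (propagate distance d=9): x=-1757/260 (≈-6.7577) theta=-301/780 (≈-0.3859)
After 6 (thin lens f=27): x=-1757/260 (≈-6.7577) theta=-238/1755 (≈-0.1356)
After 7 (propagate distance d=25): x=-71239/7020 (≈-10.1480) theta=-238/1755 (≈-0.1356)
After 8 (thin lens f=50): x=-71239/7020 (≈-10.1480) theta=23639/351000 (≈0.0673)
After 9 (propagate distance d=25 (to screen)): x=-39613/4680 (≈-8.4643) theta=23639/351000 (≈0.0673)
Rounded to 4 decimal places: x = -8.4643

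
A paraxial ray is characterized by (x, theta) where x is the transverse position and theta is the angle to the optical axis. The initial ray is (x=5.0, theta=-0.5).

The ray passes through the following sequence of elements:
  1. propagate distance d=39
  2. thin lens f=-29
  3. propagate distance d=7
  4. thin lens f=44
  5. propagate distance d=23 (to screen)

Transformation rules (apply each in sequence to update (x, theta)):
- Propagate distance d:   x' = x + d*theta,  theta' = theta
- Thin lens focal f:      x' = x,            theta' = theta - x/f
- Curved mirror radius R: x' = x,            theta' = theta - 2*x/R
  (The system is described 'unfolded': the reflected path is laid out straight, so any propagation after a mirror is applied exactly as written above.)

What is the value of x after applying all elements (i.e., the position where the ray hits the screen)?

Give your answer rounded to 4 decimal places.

Initial: x=5.0000 theta=-0.5000
After 1 (propagate distance d=39): x=-14.5000 theta=-0.5000
After 2 (thin lens f=-29): x=-14.5000 theta=-1.0000
After 3 (propagate distance d=7): x=-21.5000 theta=-1.0000
After 4 (thin lens f=44): x=-21.5000 theta=-45/88 (≈-0.5114)
After 5 (propagate distance d=23 (to screen)): x=-2927/88 (≈-33.2614) theta=-45/88 (≈-0.5114)
Rounded to 4 decimal places: x = -33.2614

Answer: -33.2614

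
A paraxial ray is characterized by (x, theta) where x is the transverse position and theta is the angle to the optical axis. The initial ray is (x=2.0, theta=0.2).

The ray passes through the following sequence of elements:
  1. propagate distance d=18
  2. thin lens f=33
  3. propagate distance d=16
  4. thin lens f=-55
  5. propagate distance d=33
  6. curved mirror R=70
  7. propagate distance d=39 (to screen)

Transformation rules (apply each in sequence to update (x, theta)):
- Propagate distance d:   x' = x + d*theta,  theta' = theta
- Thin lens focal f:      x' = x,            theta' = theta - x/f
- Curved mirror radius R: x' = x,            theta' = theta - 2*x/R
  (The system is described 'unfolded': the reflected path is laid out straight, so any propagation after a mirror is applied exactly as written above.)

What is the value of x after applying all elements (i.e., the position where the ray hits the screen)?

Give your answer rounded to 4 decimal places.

Initial: x=2.0000 theta=0.2000
After 1 (propagate distance d=18): x=5.6000 theta=0.2000
After 2 (thin lens f=33): x=5.6000 theta=1/33 (≈0.0303)
After 3 (propagate distance d=16): x=1004/165 (≈6.0848) theta=1/33 (≈0.0303)
After 4 (thin lens f=-55): x=1004/165 (≈6.0848) theta=1279/9075 (≈0.1409)
After 5 (propagate distance d=33): x=8857/825 (≈10.7358) theta=1279/9075 (≈0.1409)
After 6 (curved mirror R=70): x=8857/825 (≈10.7358) theta=-17554/105875 (≈-0.1658)
After 7 (propagate distance d=39 (to screen)): x=1356127/317625 (≈4.2696) theta=-17554/105875 (≈-0.1658)
Rounded to 4 decimal places: x = 4.2696

Answer: 4.2696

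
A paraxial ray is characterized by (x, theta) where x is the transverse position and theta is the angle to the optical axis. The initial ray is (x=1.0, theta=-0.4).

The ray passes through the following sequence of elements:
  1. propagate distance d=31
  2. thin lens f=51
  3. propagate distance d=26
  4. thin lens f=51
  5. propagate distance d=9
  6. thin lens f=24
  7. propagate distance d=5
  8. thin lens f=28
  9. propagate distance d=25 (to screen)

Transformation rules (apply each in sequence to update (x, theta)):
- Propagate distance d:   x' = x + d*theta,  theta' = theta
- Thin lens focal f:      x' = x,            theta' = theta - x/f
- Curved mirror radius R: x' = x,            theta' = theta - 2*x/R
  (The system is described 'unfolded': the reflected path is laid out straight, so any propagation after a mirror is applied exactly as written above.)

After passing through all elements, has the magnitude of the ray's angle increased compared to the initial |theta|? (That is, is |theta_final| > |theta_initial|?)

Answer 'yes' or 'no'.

Answer: yes

Derivation:
Initial: x=1.0000 theta=-0.4000
After 1 (propagate distance d=31): x=-11.4000 theta=-0.4000
After 2 (thin lens f=51): x=-11.4000 theta=-3/17 (≈-0.1765)
After 3 (propagate distance d=26): x=-1359/85 (≈-15.9882) theta=-3/17 (≈-0.1765)
After 4 (thin lens f=51): x=-1359/85 (≈-15.9882) theta=198/1445 (≈0.1370)
After 5 (propagate distance d=9): x=-21321/1445 (≈-14.7550) theta=198/1445 (≈0.1370)
After 6 (thin lens f=24): x=-21321/1445 (≈-14.7550) theta=8691/11560 (≈0.7518)
After 7 (propagate distance d=5): x=-127113/11560 (≈-10.9959) theta=8691/11560 (≈0.7518)
After 8 (thin lens f=28): x=-127113/11560 (≈-10.9959) theta=52923/46240 (≈1.1445)
After 9 (propagate distance d=25 (to screen)): x=47919/2720 (≈17.6173) theta=52923/46240 (≈1.1445)
|theta_initial|=0.4000 |theta_final|=52923/46240 (≈1.1445) -> increased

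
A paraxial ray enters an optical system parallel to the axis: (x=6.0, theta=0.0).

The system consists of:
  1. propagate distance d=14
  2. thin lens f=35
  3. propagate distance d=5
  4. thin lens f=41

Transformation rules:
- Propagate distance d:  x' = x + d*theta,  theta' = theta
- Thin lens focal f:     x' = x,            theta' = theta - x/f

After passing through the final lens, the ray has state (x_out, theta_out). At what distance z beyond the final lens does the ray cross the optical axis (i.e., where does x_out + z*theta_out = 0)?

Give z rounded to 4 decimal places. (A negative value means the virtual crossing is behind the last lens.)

Answer: 17.3239

Derivation:
Initial: x=6.0000 theta=0.0000
After 1 (propagate distance d=14): x=6.0000 theta=0.0000
After 2 (thin lens f=35): x=6.0000 theta=-6/35 (≈-0.1714)
After 3 (propagate distance d=5): x=36/7 (≈5.1429) theta=-6/35 (≈-0.1714)
After 4 (thin lens f=41): x=36/7 (≈5.1429) theta=-426/1435 (≈-0.2969)
z_focus = -x_out/theta_out = -(36/7)/(-426/1435) = 1230/71 ≈ 17.3239
Rounded to 4 decimal places: z = 17.3239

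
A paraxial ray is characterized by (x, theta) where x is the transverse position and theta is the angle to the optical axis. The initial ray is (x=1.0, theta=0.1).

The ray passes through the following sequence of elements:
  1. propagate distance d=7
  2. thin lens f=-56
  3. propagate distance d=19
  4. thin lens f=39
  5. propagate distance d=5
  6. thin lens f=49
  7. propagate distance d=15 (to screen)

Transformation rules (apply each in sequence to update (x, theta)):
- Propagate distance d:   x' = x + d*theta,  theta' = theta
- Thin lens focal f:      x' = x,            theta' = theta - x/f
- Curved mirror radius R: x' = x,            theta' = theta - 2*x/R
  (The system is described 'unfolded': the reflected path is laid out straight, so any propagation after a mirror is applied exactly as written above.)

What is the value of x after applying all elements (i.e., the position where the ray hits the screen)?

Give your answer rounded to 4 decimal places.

Initial: x=1.0000 theta=0.1000
After 1 (propagate distance d=7): x=1.7000 theta=0.1000
After 2 (thin lens f=-56): x=1.7000 theta=73/560 (≈0.1304)
After 3 (propagate distance d=19): x=2339/560 (≈4.1768) theta=73/560 (≈0.1304)
After 4 (thin lens f=39): x=2339/560 (≈4.1768) theta=127/5460 (≈0.0233)
After 5 (propagate distance d=5): x=93761/21840 (≈4.2931) theta=127/5460 (≈0.0233)
After 6 (thin lens f=49): x=93761/21840 (≈4.2931) theta=-68869/1070160 (≈-0.0644)
After 7 (propagate distance d=15 (to screen)): x=1780627/535080 (≈3.3278) theta=-68869/1070160 (≈-0.0644)
Rounded to 4 decimal places: x = 3.3278

Answer: 3.3278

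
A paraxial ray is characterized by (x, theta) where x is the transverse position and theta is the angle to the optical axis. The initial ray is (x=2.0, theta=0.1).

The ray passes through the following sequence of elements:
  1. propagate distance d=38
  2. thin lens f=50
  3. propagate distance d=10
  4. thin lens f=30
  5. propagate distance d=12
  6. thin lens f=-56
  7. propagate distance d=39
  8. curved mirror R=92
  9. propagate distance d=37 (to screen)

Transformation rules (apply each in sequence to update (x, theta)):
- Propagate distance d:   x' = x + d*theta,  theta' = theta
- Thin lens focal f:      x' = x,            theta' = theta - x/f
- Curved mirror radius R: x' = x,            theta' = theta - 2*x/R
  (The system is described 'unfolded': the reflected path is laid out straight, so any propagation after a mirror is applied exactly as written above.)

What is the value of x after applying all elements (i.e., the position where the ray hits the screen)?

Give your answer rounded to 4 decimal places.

Answer: -5.9362

Derivation:
Initial: x=2.0000 theta=0.1000
After 1 (propagate distance d=38): x=5.8000 theta=0.1000
After 2 (thin lens f=50): x=5.8000 theta=-0.0160
After 3 (propagate distance d=10): x=5.6400 theta=-0.0160
After 4 (thin lens f=30): x=5.6400 theta=-0.2040
After 5 (propagate distance d=12): x=3.1920 theta=-0.2040
After 6 (thin lens f=-56): x=3.1920 theta=-0.1470
After 7 (propagate distance d=39): x=-2.5410 theta=-0.1470
After 8 (curved mirror R=92): x=-2.5410 theta=-4221/46000 (≈-0.0918)
After 9 (propagate distance d=37 (to screen)): x=-273063/46000 (≈-5.9362) theta=-4221/46000 (≈-0.0918)
Rounded to 4 decimal places: x = -5.9362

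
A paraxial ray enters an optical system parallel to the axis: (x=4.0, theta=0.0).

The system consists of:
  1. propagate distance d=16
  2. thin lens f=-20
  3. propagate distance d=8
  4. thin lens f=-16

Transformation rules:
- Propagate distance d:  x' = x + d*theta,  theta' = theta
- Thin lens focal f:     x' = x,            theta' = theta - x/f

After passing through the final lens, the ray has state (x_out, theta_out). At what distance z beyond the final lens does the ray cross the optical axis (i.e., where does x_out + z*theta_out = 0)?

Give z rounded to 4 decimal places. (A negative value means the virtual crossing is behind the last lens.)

Initial: x=4.0000 theta=0.0000
After 1 (propagate distance d=16): x=4.0000 theta=0.0000
After 2 (thin lens f=-20): x=4.0000 theta=0.2000
After 3 (propagate distance d=8): x=5.6000 theta=0.2000
After 4 (thin lens f=-16): x=5.6000 theta=0.5500
z_focus = -x_out/theta_out = -(5.6000)/(0.5500) = -112/11 ≈ -10.1818
Rounded to 4 decimal places: z = -10.1818

Answer: -10.1818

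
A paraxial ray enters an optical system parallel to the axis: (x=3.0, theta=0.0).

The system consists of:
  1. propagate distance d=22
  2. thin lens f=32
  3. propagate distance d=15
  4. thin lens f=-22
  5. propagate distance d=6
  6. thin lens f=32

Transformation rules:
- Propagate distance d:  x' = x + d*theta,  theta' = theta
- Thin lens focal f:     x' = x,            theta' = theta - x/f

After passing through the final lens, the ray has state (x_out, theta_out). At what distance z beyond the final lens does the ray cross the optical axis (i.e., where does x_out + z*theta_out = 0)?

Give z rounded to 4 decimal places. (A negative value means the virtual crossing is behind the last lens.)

Initial: x=3.0000 theta=0.0000
After 1 (propagate distance d=22): x=3.0000 theta=0.0000
After 2 (thin lens f=32): x=3.0000 theta=-3/32 (≈-0.0938)
After 3 (propagate distance d=15): x=51/32 (≈1.5938) theta=-3/32 (≈-0.0938)
After 4 (thin lens f=-22): x=51/32 (≈1.5938) theta=-15/704 (≈-0.0213)
After 5 (propagate distance d=6): x=129/88 (≈1.4659) theta=-15/704 (≈-0.0213)
After 6 (thin lens f=32): x=129/88 (≈1.4659) theta=-189/2816 (≈-0.0671)
z_focus = -x_out/theta_out = -(129/88)/(-189/2816) = 1376/63 ≈ 21.8413
Rounded to 4 decimal places: z = 21.8413

Answer: 21.8413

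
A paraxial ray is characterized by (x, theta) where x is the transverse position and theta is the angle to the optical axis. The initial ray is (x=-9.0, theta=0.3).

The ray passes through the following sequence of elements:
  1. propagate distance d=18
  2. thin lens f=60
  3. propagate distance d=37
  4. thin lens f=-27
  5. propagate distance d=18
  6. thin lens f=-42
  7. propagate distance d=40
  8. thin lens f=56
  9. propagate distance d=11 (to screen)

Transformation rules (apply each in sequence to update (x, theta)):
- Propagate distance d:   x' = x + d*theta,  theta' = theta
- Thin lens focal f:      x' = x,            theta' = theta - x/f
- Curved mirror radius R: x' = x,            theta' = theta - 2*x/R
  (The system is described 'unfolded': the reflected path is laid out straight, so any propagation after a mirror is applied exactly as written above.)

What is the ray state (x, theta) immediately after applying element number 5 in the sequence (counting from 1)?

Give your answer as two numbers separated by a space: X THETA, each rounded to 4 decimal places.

Initial: x=-9.0000 theta=0.3000
After 1 (propagate distance d=18): x=-3.6000 theta=0.3000
After 2 (thin lens f=60): x=-3.6000 theta=0.3600
After 3 (propagate distance d=37): x=9.7200 theta=0.3600
After 4 (thin lens f=-27): x=9.7200 theta=0.7200
After 5 (propagate distance d=18): x=22.6800 theta=0.7200
Rounded to 4 decimal places: x = 22.6800, theta = 0.7200

Answer: 22.6800 0.7200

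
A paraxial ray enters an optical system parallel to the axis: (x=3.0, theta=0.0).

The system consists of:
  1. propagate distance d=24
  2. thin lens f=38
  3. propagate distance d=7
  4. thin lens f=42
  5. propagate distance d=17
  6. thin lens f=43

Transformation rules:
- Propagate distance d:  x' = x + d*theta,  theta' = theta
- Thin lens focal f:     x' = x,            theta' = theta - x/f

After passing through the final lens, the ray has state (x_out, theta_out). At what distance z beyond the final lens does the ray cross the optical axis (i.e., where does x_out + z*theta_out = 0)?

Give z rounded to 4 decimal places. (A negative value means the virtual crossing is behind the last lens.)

Initial: x=3.0000 theta=0.0000
After 1 (propagate distance d=24): x=3.0000 theta=0.0000
After 2 (thin lens f=38): x=3.0000 theta=-3/38 (≈-0.0789)
After 3 (propagate distance d=7): x=93/38 (≈2.4474) theta=-3/38 (≈-0.0789)
After 4 (thin lens f=42): x=93/38 (≈2.4474) theta=-73/532 (≈-0.1372)
After 5 (propagate distance d=17): x=61/532 (≈0.1147) theta=-73/532 (≈-0.1372)
After 6 (thin lens f=43): x=61/532 (≈0.1147) theta=-800/5719 (≈-0.1399)
z_focus = -x_out/theta_out = -(61/532)/(-800/5719) = 2623/3200 ≈ 0.8197
Rounded to 4 decimal places: z = 0.8197

Answer: 0.8197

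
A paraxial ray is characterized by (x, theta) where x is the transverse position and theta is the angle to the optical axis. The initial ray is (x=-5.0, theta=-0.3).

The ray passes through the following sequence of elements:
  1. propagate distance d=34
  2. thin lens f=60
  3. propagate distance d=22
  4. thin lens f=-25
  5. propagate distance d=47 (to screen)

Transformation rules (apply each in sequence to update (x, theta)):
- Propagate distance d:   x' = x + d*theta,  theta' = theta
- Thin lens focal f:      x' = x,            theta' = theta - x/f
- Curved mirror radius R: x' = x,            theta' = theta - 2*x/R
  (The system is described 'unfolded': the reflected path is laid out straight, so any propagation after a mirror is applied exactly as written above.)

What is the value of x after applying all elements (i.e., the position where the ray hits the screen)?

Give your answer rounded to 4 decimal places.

Answer: -48.9261

Derivation:
Initial: x=-5.0000 theta=-0.3000
After 1 (propagate distance d=34): x=-15.2000 theta=-0.3000
After 2 (thin lens f=60): x=-15.2000 theta=-7/150 (≈-0.0467)
After 3 (propagate distance d=22): x=-1217/75 (≈-16.2267) theta=-7/150 (≈-0.0467)
After 4 (thin lens f=-25): x=-1217/75 (≈-16.2267) theta=-2609/3750 (≈-0.6957)
After 5 (propagate distance d=47 (to screen)): x=-183473/3750 (≈-48.9261) theta=-2609/3750 (≈-0.6957)
Rounded to 4 decimal places: x = -48.9261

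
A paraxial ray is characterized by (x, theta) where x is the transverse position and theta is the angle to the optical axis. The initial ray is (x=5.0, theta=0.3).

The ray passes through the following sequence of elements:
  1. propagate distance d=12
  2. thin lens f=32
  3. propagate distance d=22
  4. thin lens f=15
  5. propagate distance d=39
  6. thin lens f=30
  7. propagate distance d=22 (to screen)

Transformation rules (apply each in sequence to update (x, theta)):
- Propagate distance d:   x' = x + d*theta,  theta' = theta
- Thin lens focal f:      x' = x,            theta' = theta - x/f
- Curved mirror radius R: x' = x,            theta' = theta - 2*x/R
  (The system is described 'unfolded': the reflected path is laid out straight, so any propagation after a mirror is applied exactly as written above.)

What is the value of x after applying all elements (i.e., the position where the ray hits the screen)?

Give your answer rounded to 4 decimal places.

Answer: -16.5718

Derivation:
Initial: x=5.0000 theta=0.3000
After 1 (propagate distance d=12): x=8.6000 theta=0.3000
After 2 (thin lens f=32): x=8.6000 theta=1/32 (≈0.0313)
After 3 (propagate distance d=22): x=9.2875 theta=1/32 (≈0.0313)
After 4 (thin lens f=15): x=9.2875 theta=-1411/2400 (≈-0.5879)
After 5 (propagate distance d=39): x=-10913/800 (≈-13.6413) theta=-1411/2400 (≈-0.5879)
After 6 (thin lens f=30): x=-10913/800 (≈-13.6413) theta=-3197/24000 (≈-0.1332)
After 7 (propagate distance d=22 (to screen)): x=-99431/6000 (≈-16.5718) theta=-3197/24000 (≈-0.1332)
Rounded to 4 decimal places: x = -16.5718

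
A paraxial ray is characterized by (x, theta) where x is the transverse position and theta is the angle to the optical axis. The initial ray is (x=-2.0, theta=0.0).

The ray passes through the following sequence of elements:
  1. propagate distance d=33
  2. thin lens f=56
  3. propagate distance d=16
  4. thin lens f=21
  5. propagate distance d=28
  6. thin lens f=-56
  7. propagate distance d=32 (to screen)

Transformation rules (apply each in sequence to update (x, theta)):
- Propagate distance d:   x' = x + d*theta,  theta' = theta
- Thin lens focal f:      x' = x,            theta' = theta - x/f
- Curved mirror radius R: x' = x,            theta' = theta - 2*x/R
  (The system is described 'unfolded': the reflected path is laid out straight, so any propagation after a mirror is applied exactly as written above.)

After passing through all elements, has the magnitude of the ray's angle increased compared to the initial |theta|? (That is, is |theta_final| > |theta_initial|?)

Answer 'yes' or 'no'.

Answer: yes

Derivation:
Initial: x=-2.0000 theta=0.0000
After 1 (propagate distance d=33): x=-2.0000 theta=0.0000
After 2 (thin lens f=56): x=-2.0000 theta=1/28 (≈0.0357)
After 3 (propagate distance d=16): x=-10/7 (≈-1.4286) theta=1/28 (≈0.0357)
After 4 (thin lens f=21): x=-10/7 (≈-1.4286) theta=61/588 (≈0.1037)
After 5 (propagate distance d=28): x=31/21 (≈1.4762) theta=61/588 (≈0.1037)
After 6 (thin lens f=-56): x=31/21 (≈1.4762) theta=51/392 (≈0.1301)
After 7 (propagate distance d=32 (to screen)): x=829/147 (≈5.6395) theta=51/392 (≈0.1301)
|theta_initial|=0.0000 |theta_final|=51/392 (≈0.1301) -> increased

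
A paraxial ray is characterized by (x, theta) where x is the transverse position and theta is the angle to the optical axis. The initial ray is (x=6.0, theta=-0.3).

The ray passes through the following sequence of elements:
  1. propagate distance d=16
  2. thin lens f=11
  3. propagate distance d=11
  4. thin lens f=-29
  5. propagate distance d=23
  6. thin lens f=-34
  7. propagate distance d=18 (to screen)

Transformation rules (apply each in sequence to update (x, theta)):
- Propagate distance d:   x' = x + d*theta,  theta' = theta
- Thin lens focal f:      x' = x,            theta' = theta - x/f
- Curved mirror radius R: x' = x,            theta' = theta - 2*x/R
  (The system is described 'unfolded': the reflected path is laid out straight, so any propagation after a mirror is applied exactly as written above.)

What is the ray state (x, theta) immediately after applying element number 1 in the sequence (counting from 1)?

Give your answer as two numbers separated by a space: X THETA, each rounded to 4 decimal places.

Answer: 1.2000 -0.3000

Derivation:
Initial: x=6.0000 theta=-0.3000
After 1 (propagate distance d=16): x=1.2000 theta=-0.3000
Rounded to 4 decimal places: x = 1.2000, theta = -0.3000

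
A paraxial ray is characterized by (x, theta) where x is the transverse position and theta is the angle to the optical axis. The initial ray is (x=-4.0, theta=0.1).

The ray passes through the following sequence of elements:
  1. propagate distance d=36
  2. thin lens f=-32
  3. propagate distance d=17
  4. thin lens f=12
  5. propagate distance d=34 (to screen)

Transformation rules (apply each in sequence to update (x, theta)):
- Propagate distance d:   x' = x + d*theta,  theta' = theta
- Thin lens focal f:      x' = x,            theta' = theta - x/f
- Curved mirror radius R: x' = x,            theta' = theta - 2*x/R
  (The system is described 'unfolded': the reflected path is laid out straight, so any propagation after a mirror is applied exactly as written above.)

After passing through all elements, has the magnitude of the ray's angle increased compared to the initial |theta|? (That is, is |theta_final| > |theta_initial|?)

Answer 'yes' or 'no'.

Answer: no

Derivation:
Initial: x=-4.0000 theta=0.1000
After 1 (propagate distance d=36): x=-0.4000 theta=0.1000
After 2 (thin lens f=-32): x=-0.4000 theta=0.0875
After 3 (propagate distance d=17): x=1.0875 theta=0.0875
After 4 (thin lens f=12): x=1.0875 theta=-1/320 (≈-0.0031)
After 5 (propagate distance d=34 (to screen)): x=157/160 (≈0.9813) theta=-1/320 (≈-0.0031)
|theta_initial|=0.1000 |theta_final|=1/320 (≈0.0031) -> not increased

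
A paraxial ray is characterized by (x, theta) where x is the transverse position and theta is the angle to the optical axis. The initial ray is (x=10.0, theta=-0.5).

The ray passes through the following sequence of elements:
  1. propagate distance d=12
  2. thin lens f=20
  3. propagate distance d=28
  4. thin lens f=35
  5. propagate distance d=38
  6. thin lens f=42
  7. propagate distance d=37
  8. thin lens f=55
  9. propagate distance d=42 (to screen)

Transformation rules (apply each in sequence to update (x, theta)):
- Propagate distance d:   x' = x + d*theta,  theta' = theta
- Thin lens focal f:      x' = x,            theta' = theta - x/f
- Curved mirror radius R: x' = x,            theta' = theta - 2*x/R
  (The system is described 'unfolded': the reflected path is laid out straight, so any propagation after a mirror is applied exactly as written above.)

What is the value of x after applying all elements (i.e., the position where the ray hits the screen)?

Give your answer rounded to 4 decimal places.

Initial: x=10.0000 theta=-0.5000
After 1 (propagate distance d=12): x=4.0000 theta=-0.5000
After 2 (thin lens f=20): x=4.0000 theta=-0.7000
After 3 (propagate distance d=28): x=-15.6000 theta=-0.7000
After 4 (thin lens f=35): x=-15.6000 theta=-89/350 (≈-0.2543)
After 5 (propagate distance d=38): x=-4421/175 (≈-25.2629) theta=-89/350 (≈-0.2543)
After 6 (thin lens f=42): x=-4421/175 (≈-25.2629) theta=1276/3675 (≈0.3472)
After 7 (propagate distance d=37): x=-45629/3675 (≈-12.4161) theta=1276/3675 (≈0.3472)
After 8 (thin lens f=55): x=-45629/3675 (≈-12.4161) theta=38603/67375 (≈0.5730)
After 9 (propagate distance d=42 (to screen)): x=2354383/202125 (≈11.6482) theta=38603/67375 (≈0.5730)
Rounded to 4 decimal places: x = 11.6482

Answer: 11.6482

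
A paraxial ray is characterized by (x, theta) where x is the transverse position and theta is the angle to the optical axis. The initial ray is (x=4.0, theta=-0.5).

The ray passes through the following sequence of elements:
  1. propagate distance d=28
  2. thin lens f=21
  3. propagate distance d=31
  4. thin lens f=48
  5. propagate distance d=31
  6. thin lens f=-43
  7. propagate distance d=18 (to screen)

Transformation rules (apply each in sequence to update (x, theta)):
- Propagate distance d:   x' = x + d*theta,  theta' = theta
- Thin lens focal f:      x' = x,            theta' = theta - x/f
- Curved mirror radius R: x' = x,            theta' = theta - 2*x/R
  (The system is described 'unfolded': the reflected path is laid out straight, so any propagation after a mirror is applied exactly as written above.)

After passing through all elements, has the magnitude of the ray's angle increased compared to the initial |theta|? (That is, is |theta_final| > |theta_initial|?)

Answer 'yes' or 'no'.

Answer: no

Derivation:
Initial: x=4.0000 theta=-0.5000
After 1 (propagate distance d=28): x=-10.0000 theta=-0.5000
After 2 (thin lens f=21): x=-10.0000 theta=-1/42 (≈-0.0238)
After 3 (propagate distance d=31): x=-451/42 (≈-10.7381) theta=-1/42 (≈-0.0238)
After 4 (thin lens f=48): x=-451/42 (≈-10.7381) theta=403/2016 (≈0.1999)
After 5 (propagate distance d=31): x=-9155/2016 (≈-4.5412) theta=403/2016 (≈0.1999)
After 6 (thin lens f=-43): x=-9155/2016 (≈-4.5412) theta=4087/43344 (≈0.0943)
After 7 (propagate distance d=18 (to screen)): x=-35219/12384 (≈-2.8439) theta=4087/43344 (≈0.0943)
|theta_initial|=0.5000 |theta_final|=4087/43344 (≈0.0943) -> not increased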